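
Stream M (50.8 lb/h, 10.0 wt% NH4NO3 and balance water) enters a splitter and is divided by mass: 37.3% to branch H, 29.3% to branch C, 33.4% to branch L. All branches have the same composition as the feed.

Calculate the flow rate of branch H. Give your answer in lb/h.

18.95 lb/h

Branch H flow = 0.373×50.8 = 18.948 lb/h.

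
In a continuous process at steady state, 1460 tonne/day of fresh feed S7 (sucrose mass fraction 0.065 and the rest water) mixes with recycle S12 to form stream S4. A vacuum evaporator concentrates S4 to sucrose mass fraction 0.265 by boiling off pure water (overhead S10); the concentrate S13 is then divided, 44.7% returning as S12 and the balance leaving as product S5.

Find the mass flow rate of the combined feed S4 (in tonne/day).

1749 tonne/day

Overall sucrose balance (none leaves overhead): sucrose in fresh feed = sucrose in product, i.e. 1460×0.065 = (1−0.447)·S13·0.265.
S13 = 94.9/(0.265×0.553) = 647.58 tonne/day.
Recycle S12 = 0.447×647.58 = 289.47 tonne/day.
Combined feed S4 = 1460 + 289.47 = 1749.5 tonne/day.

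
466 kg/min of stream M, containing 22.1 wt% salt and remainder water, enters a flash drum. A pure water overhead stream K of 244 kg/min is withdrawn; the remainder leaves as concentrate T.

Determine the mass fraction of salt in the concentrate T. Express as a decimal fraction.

salt is not removed: 466×0.221 = 102.99 kg/min of salt enters T.
Concentrate = 466 − 244 = 222 kg/min.
Mass fraction = 102.99/222 = 0.4639.

0.4639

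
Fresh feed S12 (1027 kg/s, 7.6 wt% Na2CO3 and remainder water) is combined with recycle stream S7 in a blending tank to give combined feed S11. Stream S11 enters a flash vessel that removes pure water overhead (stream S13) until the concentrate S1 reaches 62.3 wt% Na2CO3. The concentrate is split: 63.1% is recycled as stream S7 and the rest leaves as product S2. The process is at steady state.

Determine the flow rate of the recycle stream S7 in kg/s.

214.2 kg/s

Overall Na2CO3 balance (none leaves overhead): Na2CO3 in fresh feed = Na2CO3 in product, i.e. 1027×0.076 = (1−0.631)·S1·0.623.
S1 = 78.052/(0.623×0.369) = 339.52 kg/s.
Recycle S7 = 0.631×339.52 = 214.24 kg/s.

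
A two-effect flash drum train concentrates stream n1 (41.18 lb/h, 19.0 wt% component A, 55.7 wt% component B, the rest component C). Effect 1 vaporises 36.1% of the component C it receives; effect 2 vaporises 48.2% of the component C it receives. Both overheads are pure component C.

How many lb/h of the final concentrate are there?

component C in feed = 41.18×0.253 = 10.419 lb/h.
After stage 1: component C left = (1−0.361)×10.419 = 6.6574; stream total = 37.419 lb/h.
After stage 2: component C left = (1−0.482)×6.6574 = 3.4486; final concentrate = 34.21 lb/h.

34.21 lb/h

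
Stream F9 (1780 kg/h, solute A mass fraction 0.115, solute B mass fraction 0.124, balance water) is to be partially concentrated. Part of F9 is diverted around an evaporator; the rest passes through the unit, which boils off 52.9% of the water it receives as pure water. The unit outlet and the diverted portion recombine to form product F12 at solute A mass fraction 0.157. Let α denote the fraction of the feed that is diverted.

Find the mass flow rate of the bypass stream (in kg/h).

597.2 kg/h

All 1780×0.115 = 204.7 kg/h of solute A reaches F12, so F12 = 204.7/0.157 = 1303.8 kg/h and vapour = 476.18 kg/h.
The evaporator receives (1−α)·1780 of feed at 0.761 water and removes 0.529 of that water:
0.529×0.761×(1−α)×1780 = 476.18
(1−α) = 476.18/716.57 = 0.6645;  α = 0.3355.
Bypass flow = 0.3355×1780 = 597.15 kg/h.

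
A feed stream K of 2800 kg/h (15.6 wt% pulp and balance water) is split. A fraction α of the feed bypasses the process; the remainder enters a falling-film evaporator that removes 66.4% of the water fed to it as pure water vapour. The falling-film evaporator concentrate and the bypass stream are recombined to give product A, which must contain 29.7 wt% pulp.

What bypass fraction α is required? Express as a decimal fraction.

All 2800×0.156 = 436.8 kg/h of pulp reaches A, so A = 436.8/0.297 = 1470.7 kg/h and vapour = 1329.3 kg/h.
The evaporator receives (1−α)·2800 of feed at 0.844 water and removes 0.664 of that water:
0.664×0.844×(1−α)×2800 = 1329.3
(1−α) = 1329.3/1569.2 = 0.8471;  α = 0.1529.

0.153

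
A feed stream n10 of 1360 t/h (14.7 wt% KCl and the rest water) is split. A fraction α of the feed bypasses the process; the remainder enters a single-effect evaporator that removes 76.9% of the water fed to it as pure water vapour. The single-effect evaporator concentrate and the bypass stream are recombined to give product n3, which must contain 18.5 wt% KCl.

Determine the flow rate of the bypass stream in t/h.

All 1360×0.147 = 199.92 t/h of KCl reaches n3, so n3 = 199.92/0.185 = 1080.6 t/h and vapour = 279.35 t/h.
The evaporator receives (1−α)·1360 of feed at 0.853 water and removes 0.769 of that water:
0.769×0.853×(1−α)×1360 = 279.35
(1−α) = 279.35/892.1 = 0.3131;  α = 0.6869.
Bypass flow = 0.6869×1360 = 934.13 t/h.

934.1 t/h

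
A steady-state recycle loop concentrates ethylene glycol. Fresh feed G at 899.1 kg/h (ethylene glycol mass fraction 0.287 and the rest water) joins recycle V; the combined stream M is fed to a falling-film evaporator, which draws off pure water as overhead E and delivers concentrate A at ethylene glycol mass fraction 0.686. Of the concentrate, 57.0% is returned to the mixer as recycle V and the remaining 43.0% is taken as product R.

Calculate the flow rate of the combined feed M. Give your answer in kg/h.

1398 kg/h

Overall ethylene glycol balance (none leaves overhead): ethylene glycol in fresh feed = ethylene glycol in product, i.e. 899.1×0.287 = (1−0.570)·A·0.686.
A = 258.04/(0.686×0.430) = 874.78 kg/h.
Recycle V = 0.570×874.78 = 498.62 kg/h.
Combined feed M = 899.1 + 498.62 = 1397.7 kg/h.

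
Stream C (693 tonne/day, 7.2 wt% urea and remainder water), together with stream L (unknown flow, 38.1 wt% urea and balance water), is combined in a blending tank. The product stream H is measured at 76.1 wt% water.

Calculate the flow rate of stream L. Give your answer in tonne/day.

Let L be the unknown flow. Total out = 693 + L.
water balance: 643.1 + 0.619·L = 0.761·(693 + L)
(0.619 − 0.761)·L = 0.761×693 − 643.1 = -115.73
L = -115.73 / -0.142 = 815.01 tonne/day

815 tonne/day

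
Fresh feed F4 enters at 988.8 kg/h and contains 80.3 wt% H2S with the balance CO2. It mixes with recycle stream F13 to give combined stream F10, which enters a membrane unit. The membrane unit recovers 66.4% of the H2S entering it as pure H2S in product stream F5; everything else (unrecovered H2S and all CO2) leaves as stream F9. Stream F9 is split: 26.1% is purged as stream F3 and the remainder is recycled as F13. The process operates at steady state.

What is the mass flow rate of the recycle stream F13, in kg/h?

CO2 enters only via F4 and leaves only via the purge: 988.8×0.197 = 0.261×(CO2 in F9), and the membrane unit passes all CO2, so CO2 in F10 = CO2 in F9 = 746.34 kg/h.
H2S in F10: m_A = 988.8×0.803 + (1−0.261)·(1−0.664)·m_A, so m_A = 794.01/0.7517 = 1056.3 kg/h.
F9 = (1−0.664)×1056.3 + 746.34 = 1101.2 kg/h.
Recycle F13 = (1−0.261)×1101.2 = 813.82 kg/h.

813.8 kg/h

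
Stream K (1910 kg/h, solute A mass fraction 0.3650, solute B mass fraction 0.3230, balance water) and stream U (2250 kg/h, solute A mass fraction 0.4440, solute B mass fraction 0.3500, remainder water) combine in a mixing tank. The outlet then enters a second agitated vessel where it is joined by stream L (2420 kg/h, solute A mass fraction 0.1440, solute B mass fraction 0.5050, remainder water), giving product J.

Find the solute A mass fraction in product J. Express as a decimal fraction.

Overall, product flow = 6580 kg/h.
solute A in = 1910×0.365 + 2250×0.444 + 2420×0.144 = 2044.6 kg/h.
solute A fraction in J = 0.3107.

0.3107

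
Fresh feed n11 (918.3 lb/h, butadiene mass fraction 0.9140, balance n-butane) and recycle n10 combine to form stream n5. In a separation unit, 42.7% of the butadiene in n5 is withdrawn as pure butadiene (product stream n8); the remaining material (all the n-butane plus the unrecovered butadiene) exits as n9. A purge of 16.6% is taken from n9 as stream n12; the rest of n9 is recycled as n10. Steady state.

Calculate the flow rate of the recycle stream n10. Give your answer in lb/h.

n-butane enters only via n11 and leaves only via the purge: 918.3×0.086 = 0.166×(n-butane in n9), and the separation unit passes all n-butane, so n-butane in n5 = n-butane in n9 = 475.75 lb/h.
butadiene in n5: m_A = 918.3×0.914 + (1−0.166)·(1−0.427)·m_A, so m_A = 839.33/0.5221 = 1607.5 lb/h.
n9 = (1−0.427)×1607.5 + 475.75 = 1396.9 lb/h.
Recycle n10 = (1−0.166)×1396.9 = 1165 lb/h.

1165 lb/h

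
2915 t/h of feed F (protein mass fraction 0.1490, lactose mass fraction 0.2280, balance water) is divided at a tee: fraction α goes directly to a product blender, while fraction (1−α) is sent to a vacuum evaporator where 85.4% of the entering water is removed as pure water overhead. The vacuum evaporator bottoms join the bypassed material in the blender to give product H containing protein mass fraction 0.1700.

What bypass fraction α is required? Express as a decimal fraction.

All 2915×0.149 = 434.33 t/h of protein reaches H, so H = 434.33/0.170 = 2554.9 t/h and vapour = 360.09 t/h.
The evaporator receives (1−α)·2915 of feed at 0.623 water and removes 0.854 of that water:
0.854×0.623×(1−α)×2915 = 360.09
(1−α) = 360.09/1550.9 = 0.2322;  α = 0.7678.

0.768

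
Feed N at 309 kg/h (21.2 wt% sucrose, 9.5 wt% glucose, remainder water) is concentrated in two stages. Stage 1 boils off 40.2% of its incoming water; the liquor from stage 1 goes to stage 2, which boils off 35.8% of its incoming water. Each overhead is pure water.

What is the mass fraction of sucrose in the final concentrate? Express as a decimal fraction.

0.370

water in feed = 309×0.693 = 214.14 kg/h.
After stage 1: water left = (1−0.402)×214.14 = 128.05; stream total = 222.92 kg/h.
After stage 2: water left = (1−0.358)×128.05 = 82.211; final concentrate = 177.07 kg/h.
sucrose fraction = 65.508/177.07 = 0.370.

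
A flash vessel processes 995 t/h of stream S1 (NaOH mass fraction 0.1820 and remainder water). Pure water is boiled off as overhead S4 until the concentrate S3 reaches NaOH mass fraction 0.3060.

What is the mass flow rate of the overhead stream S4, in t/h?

403.2 t/h

NaOH is conserved: 995×0.182 = 181.09 t/h all reports to the concentrate.
Concentrate = 181.09/(target fraction) = 591.8 t/h.
Overhead = 995 − 591.8 = 403.2 t/h.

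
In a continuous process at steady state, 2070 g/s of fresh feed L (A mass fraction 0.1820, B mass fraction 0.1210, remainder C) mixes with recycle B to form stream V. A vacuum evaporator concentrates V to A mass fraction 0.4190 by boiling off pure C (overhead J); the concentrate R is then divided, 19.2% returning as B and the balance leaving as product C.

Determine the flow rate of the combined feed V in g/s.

2284 g/s

Overall A balance (none leaves overhead): A in fresh feed = A in product, i.e. 2070×0.182 = (1−0.192)·R·0.419.
R = 376.74/(0.419×0.808) = 1112.8 g/s.
Recycle B = 0.192×1112.8 = 213.66 g/s.
Combined feed V = 2070 + 213.66 = 2283.7 g/s.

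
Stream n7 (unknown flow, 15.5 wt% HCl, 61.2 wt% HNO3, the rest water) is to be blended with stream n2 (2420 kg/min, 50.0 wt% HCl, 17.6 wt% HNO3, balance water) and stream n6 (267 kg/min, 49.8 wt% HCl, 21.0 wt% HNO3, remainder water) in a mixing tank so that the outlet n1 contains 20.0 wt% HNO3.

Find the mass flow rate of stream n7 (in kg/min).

134.5 kg/min

Let n7 be the unknown flow. Total out = 2687 + n7.
HNO3 balance: 481.99 + 0.612·n7 = 0.200·(2687 + n7)
(0.612 − 0.200)·n7 = 0.200×2687 − 481.99 = 55.41
n7 = 55.41 / 0.412 = 134.49 kg/min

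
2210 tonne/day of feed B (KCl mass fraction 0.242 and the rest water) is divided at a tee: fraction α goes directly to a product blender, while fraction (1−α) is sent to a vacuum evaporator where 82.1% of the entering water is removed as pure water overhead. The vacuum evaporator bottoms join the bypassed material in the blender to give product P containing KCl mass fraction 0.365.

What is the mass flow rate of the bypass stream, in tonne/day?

1013 tonne/day

All 2210×0.242 = 534.82 tonne/day of KCl reaches P, so P = 534.82/0.365 = 1465.3 tonne/day and vapour = 744.74 tonne/day.
The evaporator receives (1−α)·2210 of feed at 0.758 water and removes 0.821 of that water:
0.821×0.758×(1−α)×2210 = 744.74
(1−α) = 744.74/1375.3 = 0.5415;  α = 0.4585.
Bypass flow = 0.4585×2210 = 1013.3 tonne/day.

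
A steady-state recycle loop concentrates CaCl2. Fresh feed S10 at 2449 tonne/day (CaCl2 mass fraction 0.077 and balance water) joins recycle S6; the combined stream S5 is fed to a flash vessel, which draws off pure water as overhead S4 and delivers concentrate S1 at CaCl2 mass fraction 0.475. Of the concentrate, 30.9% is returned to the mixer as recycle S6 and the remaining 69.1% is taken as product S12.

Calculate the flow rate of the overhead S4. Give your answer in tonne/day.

Overall CaCl2 balance (none leaves overhead): CaCl2 in fresh feed = CaCl2 in product, i.e. 2449×0.077 = (1−0.309)·S1·0.475.
S1 = 188.57/(0.475×0.691) = 574.52 tonne/day.
Recycle S6 = 0.309×574.52 = 177.53 tonne/day.
Combined feed S5 = 2449 + 177.53 = 2626.5 tonne/day.
Overhead S4 = S5 − S1 = 2626.5 − 574.52 = 2052 tonne/day.

2052 tonne/day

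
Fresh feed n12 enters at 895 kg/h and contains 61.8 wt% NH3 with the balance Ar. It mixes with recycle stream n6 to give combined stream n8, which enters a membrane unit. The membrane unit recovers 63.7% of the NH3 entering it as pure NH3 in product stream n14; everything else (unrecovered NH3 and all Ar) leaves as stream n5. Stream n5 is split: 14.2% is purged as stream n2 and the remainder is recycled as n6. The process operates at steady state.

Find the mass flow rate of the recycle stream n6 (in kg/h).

2316 kg/h

Ar enters only via n12 and leaves only via the purge: 895×0.382 = 0.142×(Ar in n5), and the membrane unit passes all Ar, so Ar in n8 = Ar in n5 = 2407.7 kg/h.
NH3 in n8: m_A = 895×0.618 + (1−0.142)·(1−0.637)·m_A, so m_A = 553.11/0.6885 = 803.3 kg/h.
n5 = (1−0.637)×803.3 + 2407.7 = 2699.3 kg/h.
Recycle n6 = (1−0.142)×2699.3 = 2316 kg/h.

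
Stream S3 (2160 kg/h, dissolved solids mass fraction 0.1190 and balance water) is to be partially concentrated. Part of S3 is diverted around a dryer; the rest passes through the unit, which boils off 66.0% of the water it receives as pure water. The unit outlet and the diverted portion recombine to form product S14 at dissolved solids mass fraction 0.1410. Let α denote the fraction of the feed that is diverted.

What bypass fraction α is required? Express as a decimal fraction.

All 2160×0.119 = 257.04 kg/h of dissolved solids reaches S14, so S14 = 257.04/0.141 = 1823 kg/h and vapour = 337.02 kg/h.
The evaporator receives (1−α)·2160 of feed at 0.881 water and removes 0.660 of that water:
0.660×0.881×(1−α)×2160 = 337.02
(1−α) = 337.02/1256 = 0.2683;  α = 0.7317.

0.732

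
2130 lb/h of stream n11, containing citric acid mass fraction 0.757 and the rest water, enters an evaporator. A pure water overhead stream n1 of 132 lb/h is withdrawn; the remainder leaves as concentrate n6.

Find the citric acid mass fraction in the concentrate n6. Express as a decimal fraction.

0.807

citric acid is not removed: 2130×0.757 = 1612.4 lb/h of citric acid enters n6.
Concentrate = 2130 − 132 = 1998 lb/h.
Mass fraction = 1612.4/1998 = 0.807.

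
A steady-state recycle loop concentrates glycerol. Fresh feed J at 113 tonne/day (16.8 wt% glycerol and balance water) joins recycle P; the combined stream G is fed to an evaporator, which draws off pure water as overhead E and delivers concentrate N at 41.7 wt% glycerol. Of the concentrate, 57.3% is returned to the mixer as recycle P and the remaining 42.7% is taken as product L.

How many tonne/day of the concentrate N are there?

106.6 tonne/day

Overall glycerol balance (none leaves overhead): glycerol in fresh feed = glycerol in product, i.e. 113×0.168 = (1−0.573)·N·0.417.
N = 18.984/(0.417×0.427) = 106.62 tonne/day.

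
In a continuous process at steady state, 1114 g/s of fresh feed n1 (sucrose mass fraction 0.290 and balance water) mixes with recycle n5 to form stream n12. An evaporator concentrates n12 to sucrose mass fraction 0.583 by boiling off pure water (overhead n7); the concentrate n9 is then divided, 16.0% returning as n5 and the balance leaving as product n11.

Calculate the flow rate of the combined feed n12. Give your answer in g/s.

1220 g/s

Overall sucrose balance (none leaves overhead): sucrose in fresh feed = sucrose in product, i.e. 1114×0.290 = (1−0.160)·n9·0.583.
n9 = 323.06/(0.583×0.840) = 659.68 g/s.
Recycle n5 = 0.160×659.68 = 105.55 g/s.
Combined feed n12 = 1114 + 105.55 = 1219.5 g/s.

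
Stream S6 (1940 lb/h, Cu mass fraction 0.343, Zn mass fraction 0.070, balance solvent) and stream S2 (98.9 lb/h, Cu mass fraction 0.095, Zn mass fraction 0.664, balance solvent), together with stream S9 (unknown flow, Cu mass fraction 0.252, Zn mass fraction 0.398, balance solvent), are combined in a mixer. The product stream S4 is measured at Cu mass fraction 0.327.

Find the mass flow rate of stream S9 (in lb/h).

Let S9 be the unknown flow. Total out = 2038.9 + S9.
Cu balance: 674.82 + 0.252·S9 = 0.327·(2038.9 + S9)
(0.252 − 0.327)·S9 = 0.327×2038.9 − 674.82 = -8.0952
S9 = -8.0952 / -0.075 = 107.94 lb/h

107.9 lb/h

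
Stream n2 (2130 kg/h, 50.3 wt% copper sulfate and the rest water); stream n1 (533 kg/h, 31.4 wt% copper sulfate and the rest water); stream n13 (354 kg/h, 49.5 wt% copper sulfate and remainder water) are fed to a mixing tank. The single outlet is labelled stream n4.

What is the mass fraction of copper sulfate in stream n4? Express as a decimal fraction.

0.4687

Total flow out = 2130 + 533 + 354 = 3017 kg/h.
copper sulfate in = 2130×0.503 + 533×0.314 + 354×0.495 = 1414 kg/h.
copper sulfate mass fraction in n4 = 1414/3017 = 0.4687.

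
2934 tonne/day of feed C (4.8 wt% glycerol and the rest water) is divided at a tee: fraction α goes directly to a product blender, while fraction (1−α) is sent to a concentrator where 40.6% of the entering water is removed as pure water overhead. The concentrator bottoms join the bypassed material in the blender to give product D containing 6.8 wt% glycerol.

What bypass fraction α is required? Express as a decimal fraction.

0.239

All 2934×0.048 = 140.83 tonne/day of glycerol reaches D, so D = 140.83/0.068 = 2071.1 tonne/day and vapour = 862.94 tonne/day.
The evaporator receives (1−α)·2934 of feed at 0.952 water and removes 0.406 of that water:
0.406×0.952×(1−α)×2934 = 862.94
(1−α) = 862.94/1134 = 0.7610;  α = 0.2390.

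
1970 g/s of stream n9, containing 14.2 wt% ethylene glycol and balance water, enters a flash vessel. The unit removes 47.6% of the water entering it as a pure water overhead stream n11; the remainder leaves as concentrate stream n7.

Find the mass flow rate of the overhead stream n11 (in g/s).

804.6 g/s

water entering = 1970×0.858 = 1690.3 g/s; overhead removed = 0.476×1690.3 = 804.56 g/s.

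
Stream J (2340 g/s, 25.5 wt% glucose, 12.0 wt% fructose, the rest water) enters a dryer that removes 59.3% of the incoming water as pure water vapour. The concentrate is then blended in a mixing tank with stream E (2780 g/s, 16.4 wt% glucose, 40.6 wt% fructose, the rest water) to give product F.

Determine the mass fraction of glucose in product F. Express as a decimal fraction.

0.2475

Vapour removed = 0.593×0.625×2340 = 867.26 g/s; concentrate = 1472.7 g/s.
glucose reaching the mixer = 596.7 (from concentrate) + 2780×0.164 = 1052.6 g/s.
Product flow = 1472.7 + 2780 = 4252.7 g/s; glucose fraction = 0.2475.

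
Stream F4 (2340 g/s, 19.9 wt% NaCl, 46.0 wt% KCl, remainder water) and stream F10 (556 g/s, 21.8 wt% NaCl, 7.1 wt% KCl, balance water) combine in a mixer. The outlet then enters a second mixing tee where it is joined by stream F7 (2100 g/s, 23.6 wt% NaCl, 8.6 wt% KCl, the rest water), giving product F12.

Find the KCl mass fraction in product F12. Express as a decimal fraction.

0.260

Overall, product flow = 4996 g/s.
KCl in = 2340×0.460 + 556×0.071 + 2100×0.086 = 1296.5 g/s.
KCl fraction in F12 = 0.260.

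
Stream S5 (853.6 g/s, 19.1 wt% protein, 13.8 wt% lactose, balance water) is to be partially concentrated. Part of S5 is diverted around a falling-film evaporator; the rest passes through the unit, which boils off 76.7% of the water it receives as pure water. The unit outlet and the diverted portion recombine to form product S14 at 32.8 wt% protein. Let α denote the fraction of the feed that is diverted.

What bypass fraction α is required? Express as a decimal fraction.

0.188

All 853.6×0.191 = 163.04 g/s of protein reaches S14, so S14 = 163.04/0.328 = 497.07 g/s and vapour = 356.53 g/s.
The evaporator receives (1−α)·853.6 of feed at 0.671 water and removes 0.767 of that water:
0.767×0.671×(1−α)×853.6 = 356.53
(1−α) = 356.53/439.31 = 0.8116;  α = 0.1884.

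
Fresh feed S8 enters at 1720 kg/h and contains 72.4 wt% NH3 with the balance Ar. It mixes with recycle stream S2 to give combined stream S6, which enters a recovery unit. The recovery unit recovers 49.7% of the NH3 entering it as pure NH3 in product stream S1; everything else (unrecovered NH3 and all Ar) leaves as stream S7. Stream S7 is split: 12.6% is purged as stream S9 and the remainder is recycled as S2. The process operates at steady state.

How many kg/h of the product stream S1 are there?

NH3 in S6: m_A = 1720×0.724 + (1−0.126)·(1−0.497)·m_A, so m_A = 1245.3/0.5604 = 2222.2 kg/h.
Product S1 = 0.497×2222.2 = 1104.4 kg/h.

1104 kg/h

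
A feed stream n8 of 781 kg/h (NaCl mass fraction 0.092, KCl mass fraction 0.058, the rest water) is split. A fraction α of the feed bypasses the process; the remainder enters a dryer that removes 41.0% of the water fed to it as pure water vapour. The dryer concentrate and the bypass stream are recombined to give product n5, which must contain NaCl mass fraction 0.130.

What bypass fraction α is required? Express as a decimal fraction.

All 781×0.092 = 71.852 kg/h of NaCl reaches n5, so n5 = 71.852/0.130 = 552.71 kg/h and vapour = 228.29 kg/h.
The evaporator receives (1−α)·781 of feed at 0.850 water and removes 0.410 of that water:
0.410×0.850×(1−α)×781 = 228.29
(1−α) = 228.29/272.18 = 0.8388;  α = 0.1612.

0.161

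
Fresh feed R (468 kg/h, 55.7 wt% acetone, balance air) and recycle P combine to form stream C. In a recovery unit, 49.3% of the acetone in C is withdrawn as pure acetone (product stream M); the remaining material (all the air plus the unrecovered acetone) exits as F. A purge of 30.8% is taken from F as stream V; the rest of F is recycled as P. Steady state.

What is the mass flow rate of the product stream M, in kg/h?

198 kg/h

acetone in C: m_A = 468×0.557 + (1−0.308)·(1−0.493)·m_A, so m_A = 260.68/0.6492 = 401.56 kg/h.
Product M = 0.493×401.56 = 197.97 kg/h.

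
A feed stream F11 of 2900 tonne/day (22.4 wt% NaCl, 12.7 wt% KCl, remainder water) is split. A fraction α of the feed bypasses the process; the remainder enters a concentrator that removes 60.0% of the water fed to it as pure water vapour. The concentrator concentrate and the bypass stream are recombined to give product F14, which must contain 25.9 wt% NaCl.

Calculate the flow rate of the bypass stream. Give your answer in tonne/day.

1894 tonne/day

All 2900×0.224 = 649.6 tonne/day of NaCl reaches F14, so F14 = 649.6/0.259 = 2508.1 tonne/day and vapour = 391.89 tonne/day.
The evaporator receives (1−α)·2900 of feed at 0.649 water and removes 0.600 of that water:
0.600×0.649×(1−α)×2900 = 391.89
(1−α) = 391.89/1129.3 = 0.3470;  α = 0.6530.
Bypass flow = 0.6530×2900 = 1893.6 tonne/day.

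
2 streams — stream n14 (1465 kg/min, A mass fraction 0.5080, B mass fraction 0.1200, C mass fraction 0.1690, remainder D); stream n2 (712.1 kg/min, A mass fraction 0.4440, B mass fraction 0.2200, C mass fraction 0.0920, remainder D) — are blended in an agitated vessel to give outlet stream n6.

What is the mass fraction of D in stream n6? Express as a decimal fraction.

Total flow out = 1465 + 712.1 = 2177.1 kg/min.
D in = 1465×0.203 + 712.1×0.244 = 471.15 kg/min.
D mass fraction in n6 = 471.15/2177.1 = 0.2164.

0.2164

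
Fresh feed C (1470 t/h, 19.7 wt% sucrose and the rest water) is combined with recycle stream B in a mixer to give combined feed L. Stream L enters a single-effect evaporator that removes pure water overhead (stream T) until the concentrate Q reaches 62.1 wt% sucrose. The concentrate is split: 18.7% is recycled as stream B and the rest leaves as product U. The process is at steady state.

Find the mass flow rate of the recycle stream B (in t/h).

107.3 t/h

Overall sucrose balance (none leaves overhead): sucrose in fresh feed = sucrose in product, i.e. 1470×0.197 = (1−0.187)·Q·0.621.
Q = 289.59/(0.621×0.813) = 573.59 t/h.
Recycle B = 0.187×573.59 = 107.26 t/h.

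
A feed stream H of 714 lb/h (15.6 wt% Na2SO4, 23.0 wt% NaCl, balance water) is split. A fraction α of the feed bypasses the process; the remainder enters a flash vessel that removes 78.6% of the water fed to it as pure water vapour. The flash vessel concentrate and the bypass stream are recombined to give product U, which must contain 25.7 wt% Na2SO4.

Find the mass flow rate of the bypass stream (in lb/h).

All 714×0.156 = 111.38 lb/h of Na2SO4 reaches U, so U = 111.38/0.257 = 433.4 lb/h and vapour = 280.6 lb/h.
The evaporator receives (1−α)·714 of feed at 0.614 water and removes 0.786 of that water:
0.786×0.614×(1−α)×714 = 280.6
(1−α) = 280.6/344.58 = 0.8143;  α = 0.1857.
Bypass flow = 0.1857×714 = 132.57 lb/h.

132.6 lb/h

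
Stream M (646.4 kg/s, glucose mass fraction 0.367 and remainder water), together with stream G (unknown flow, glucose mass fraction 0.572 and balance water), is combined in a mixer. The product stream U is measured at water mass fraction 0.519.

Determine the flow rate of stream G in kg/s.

Let G be the unknown flow. Total out = 646.4 + G.
water balance: 409.17 + 0.428·G = 0.519·(646.4 + G)
(0.428 − 0.519)·G = 0.519×646.4 − 409.17 = -73.69
G = -73.69 / -0.091 = 809.78 kg/s

809.8 kg/s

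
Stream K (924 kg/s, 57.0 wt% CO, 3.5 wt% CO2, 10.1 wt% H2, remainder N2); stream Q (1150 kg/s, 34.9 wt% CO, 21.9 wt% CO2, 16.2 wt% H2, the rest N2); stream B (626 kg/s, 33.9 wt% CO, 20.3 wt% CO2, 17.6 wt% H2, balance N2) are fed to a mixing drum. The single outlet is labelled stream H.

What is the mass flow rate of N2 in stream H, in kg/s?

758.7 kg/s

N2 out = N2 in = 924×0.294 + 1150×0.270 + 626×0.282 = 758.69 kg/s.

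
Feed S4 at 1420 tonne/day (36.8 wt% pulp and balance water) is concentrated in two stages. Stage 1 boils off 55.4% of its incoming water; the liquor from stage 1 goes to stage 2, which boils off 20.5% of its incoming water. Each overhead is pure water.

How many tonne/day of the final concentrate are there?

water in feed = 1420×0.632 = 897.44 tonne/day.
After stage 1: water left = (1−0.554)×897.44 = 400.26; stream total = 922.82 tonne/day.
After stage 2: water left = (1−0.205)×400.26 = 318.21; final concentrate = 840.77 tonne/day.

840.8 tonne/day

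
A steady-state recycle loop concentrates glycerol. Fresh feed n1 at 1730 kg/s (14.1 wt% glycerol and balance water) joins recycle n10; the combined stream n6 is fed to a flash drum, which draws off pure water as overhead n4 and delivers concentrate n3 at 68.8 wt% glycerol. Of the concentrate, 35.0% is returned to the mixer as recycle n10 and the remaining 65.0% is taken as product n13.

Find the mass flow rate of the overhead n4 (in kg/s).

1375 kg/s

Overall glycerol balance (none leaves overhead): glycerol in fresh feed = glycerol in product, i.e. 1730×0.141 = (1−0.350)·n3·0.688.
n3 = 243.93/(0.688×0.650) = 545.46 kg/s.
Recycle n10 = 0.350×545.46 = 190.91 kg/s.
Combined feed n6 = 1730 + 190.91 = 1920.9 kg/s.
Overhead n4 = n6 − n3 = 1920.9 − 545.46 = 1375.5 kg/s.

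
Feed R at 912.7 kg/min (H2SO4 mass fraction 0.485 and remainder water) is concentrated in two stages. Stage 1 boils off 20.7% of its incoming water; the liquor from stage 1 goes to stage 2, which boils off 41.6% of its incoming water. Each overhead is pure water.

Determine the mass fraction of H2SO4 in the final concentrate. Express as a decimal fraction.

water in feed = 912.7×0.515 = 470.04 kg/min.
After stage 1: water left = (1−0.207)×470.04 = 372.74; stream total = 815.4 kg/min.
After stage 2: water left = (1−0.416)×372.74 = 217.68; final concentrate = 660.34 kg/min.
H2SO4 fraction = 442.66/660.34 = 0.670.

0.670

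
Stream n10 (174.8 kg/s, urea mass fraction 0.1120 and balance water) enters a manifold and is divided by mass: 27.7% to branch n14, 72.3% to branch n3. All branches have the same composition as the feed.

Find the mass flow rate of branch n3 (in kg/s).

Branch n3 flow = 0.723×174.8 = 126.38 kg/s.

126.4 kg/s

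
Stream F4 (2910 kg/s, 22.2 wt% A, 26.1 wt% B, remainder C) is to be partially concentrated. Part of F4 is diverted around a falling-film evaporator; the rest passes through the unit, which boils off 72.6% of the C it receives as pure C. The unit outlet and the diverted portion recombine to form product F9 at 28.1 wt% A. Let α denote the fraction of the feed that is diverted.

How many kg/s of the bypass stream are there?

All 2910×0.222 = 646.02 kg/s of A reaches F9, so F9 = 646.02/0.281 = 2299 kg/s and vapour = 611 kg/s.
The evaporator receives (1−α)·2910 of feed at 0.517 C and removes 0.726 of that C:
0.726×0.517×(1−α)×2910 = 611
(1−α) = 611/1092.2 = 0.5594;  α = 0.4406.
Bypass flow = 0.4406×2910 = 1282.2 kg/s.

1282 kg/s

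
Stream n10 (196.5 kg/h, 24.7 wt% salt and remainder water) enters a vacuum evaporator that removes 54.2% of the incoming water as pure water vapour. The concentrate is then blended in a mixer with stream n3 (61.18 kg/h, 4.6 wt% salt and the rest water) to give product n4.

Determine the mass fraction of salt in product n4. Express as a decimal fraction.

0.289

Vapour removed = 0.542×0.753×196.5 = 80.197 kg/h; concentrate = 116.3 kg/h.
salt reaching the mixer = 48.535 (from concentrate) + 61.18×0.046 = 51.35 kg/h.
Product flow = 116.3 + 61.18 = 177.48 kg/h; salt fraction = 0.289.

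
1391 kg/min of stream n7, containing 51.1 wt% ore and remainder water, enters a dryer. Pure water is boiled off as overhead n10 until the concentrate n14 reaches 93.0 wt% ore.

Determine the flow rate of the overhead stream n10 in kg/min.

ore is conserved: 1391×0.511 = 710.8 kg/min all reports to the concentrate.
Concentrate = 710.8/(target fraction) = 764.3 kg/min.
Overhead = 1391 − 764.3 = 626.7 kg/min.

626.7 kg/min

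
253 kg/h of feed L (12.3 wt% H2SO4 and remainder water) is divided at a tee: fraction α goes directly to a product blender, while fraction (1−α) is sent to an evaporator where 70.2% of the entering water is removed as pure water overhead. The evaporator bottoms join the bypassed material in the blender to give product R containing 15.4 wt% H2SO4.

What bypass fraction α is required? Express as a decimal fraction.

0.673

All 253×0.123 = 31.119 kg/h of H2SO4 reaches R, so R = 31.119/0.154 = 202.07 kg/h and vapour = 50.929 kg/h.
The evaporator receives (1−α)·253 of feed at 0.877 water and removes 0.702 of that water:
0.702×0.877×(1−α)×253 = 50.929
(1−α) = 50.929/155.76 = 0.3270;  α = 0.6730.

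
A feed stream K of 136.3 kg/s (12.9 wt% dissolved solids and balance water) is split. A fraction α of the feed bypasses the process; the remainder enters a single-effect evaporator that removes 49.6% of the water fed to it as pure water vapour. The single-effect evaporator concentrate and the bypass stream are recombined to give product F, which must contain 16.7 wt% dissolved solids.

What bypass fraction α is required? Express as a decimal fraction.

0.473

All 136.3×0.129 = 17.583 kg/s of dissolved solids reaches F, so F = 17.583/0.167 = 105.29 kg/s and vapour = 31.014 kg/s.
The evaporator receives (1−α)·136.3 of feed at 0.871 water and removes 0.496 of that water:
0.496×0.871×(1−α)×136.3 = 31.014
(1−α) = 31.014/58.884 = 0.5267;  α = 0.4733.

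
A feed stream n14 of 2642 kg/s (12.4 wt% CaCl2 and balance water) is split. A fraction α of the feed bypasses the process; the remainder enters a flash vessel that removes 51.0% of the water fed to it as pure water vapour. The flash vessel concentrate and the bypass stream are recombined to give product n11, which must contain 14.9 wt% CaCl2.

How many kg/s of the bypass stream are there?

1650 kg/s

All 2642×0.124 = 327.61 kg/s of CaCl2 reaches n11, so n11 = 327.61/0.149 = 2198.7 kg/s and vapour = 443.29 kg/s.
The evaporator receives (1−α)·2642 of feed at 0.876 water and removes 0.510 of that water:
0.510×0.876×(1−α)×2642 = 443.29
(1−α) = 443.29/1180.3 = 0.3756;  α = 0.6244.
Bypass flow = 0.6244×2642 = 1649.8 kg/s.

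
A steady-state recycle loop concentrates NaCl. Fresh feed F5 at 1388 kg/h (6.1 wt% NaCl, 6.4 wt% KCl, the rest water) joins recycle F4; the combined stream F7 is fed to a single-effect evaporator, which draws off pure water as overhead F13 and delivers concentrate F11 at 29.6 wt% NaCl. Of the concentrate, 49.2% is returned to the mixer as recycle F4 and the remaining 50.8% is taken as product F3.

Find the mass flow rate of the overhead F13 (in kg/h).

Overall NaCl balance (none leaves overhead): NaCl in fresh feed = NaCl in product, i.e. 1388×0.061 = (1−0.492)·F11·0.296.
F11 = 84.668/(0.296×0.508) = 563.07 kg/h.
Recycle F4 = 0.492×563.07 = 277.03 kg/h.
Combined feed F7 = 1388 + 277.03 = 1665 kg/h.
Overhead F13 = F7 − F11 = 1665 − 563.07 = 1102 kg/h.

1102 kg/h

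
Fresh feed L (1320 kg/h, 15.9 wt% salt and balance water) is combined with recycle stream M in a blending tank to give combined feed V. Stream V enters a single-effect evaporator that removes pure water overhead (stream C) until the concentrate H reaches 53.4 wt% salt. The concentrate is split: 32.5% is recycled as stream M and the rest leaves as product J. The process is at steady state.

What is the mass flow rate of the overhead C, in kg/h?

Overall salt balance (none leaves overhead): salt in fresh feed = salt in product, i.e. 1320×0.159 = (1−0.325)·H·0.534.
H = 209.88/(0.534×0.675) = 582.27 kg/h.
Recycle M = 0.325×582.27 = 189.24 kg/h.
Combined feed V = 1320 + 189.24 = 1509.2 kg/h.
Overhead C = V − H = 1509.2 − 582.27 = 926.97 kg/h.

927 kg/h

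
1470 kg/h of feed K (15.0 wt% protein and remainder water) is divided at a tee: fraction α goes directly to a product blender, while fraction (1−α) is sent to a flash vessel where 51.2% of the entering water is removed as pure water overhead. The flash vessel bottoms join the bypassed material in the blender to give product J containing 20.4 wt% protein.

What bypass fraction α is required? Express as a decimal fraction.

0.392

All 1470×0.150 = 220.5 kg/h of protein reaches J, so J = 220.5/0.204 = 1080.9 kg/h and vapour = 389.12 kg/h.
The evaporator receives (1−α)·1470 of feed at 0.850 water and removes 0.512 of that water:
0.512×0.850×(1−α)×1470 = 389.12
(1−α) = 389.12/639.74 = 0.6082;  α = 0.3918.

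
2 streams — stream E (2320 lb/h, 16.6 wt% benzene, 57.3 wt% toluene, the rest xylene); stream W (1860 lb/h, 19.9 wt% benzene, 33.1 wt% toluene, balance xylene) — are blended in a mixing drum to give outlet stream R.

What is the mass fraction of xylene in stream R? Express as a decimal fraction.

Total flow out = 2320 + 1860 = 4180 lb/h.
xylene in = 2320×0.261 + 1860×0.470 = 1479.7 lb/h.
xylene mass fraction in R = 1479.7/4180 = 0.354.

0.354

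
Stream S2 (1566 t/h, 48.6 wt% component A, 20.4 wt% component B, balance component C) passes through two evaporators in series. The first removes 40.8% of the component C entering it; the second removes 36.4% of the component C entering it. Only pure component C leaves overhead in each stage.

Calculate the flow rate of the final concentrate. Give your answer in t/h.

1263 t/h

component C in feed = 1566×0.310 = 485.46 t/h.
After stage 1: component C left = (1−0.408)×485.46 = 287.39; stream total = 1367.9 t/h.
After stage 2: component C left = (1−0.364)×287.39 = 182.78; final concentrate = 1263.3 t/h.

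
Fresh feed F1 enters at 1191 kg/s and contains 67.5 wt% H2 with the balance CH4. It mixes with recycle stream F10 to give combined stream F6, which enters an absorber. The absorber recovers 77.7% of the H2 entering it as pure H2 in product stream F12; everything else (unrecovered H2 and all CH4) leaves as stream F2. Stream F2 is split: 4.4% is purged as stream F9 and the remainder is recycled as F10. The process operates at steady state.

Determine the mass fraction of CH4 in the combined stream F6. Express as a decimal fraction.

0.8959

CH4 enters only via F1 and leaves only via the purge: 1191×0.325 = 0.044×(CH4 in F2), and the absorber passes all CH4, so CH4 in F6 = CH4 in F2 = 8797.2 kg/s.
H2 in F6: m_A = 1191×0.675 + (1−0.044)·(1−0.777)·m_A, so m_A = 803.93/0.7868 = 1021.7 kg/s.
F6 = 1021.7 + 8797.2 = 9818.9 kg/s.
CH4 fraction in F6 = 8797.2/9818.9 = 0.8959.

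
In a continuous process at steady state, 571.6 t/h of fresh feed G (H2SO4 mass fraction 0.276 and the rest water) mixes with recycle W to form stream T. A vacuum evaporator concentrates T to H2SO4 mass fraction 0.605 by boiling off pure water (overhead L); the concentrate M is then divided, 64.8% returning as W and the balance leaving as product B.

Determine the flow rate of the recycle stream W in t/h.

480 t/h

Overall H2SO4 balance (none leaves overhead): H2SO4 in fresh feed = H2SO4 in product, i.e. 571.6×0.276 = (1−0.648)·M·0.605.
M = 157.76/(0.605×0.352) = 740.8 t/h.
Recycle W = 0.648×740.8 = 480.04 t/h.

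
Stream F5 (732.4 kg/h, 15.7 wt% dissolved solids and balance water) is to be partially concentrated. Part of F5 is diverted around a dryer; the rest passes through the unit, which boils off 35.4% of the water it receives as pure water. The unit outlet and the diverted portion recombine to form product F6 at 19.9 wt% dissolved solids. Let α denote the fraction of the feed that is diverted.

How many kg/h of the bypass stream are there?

All 732.4×0.157 = 114.99 kg/h of dissolved solids reaches F6, so F6 = 114.99/0.199 = 577.82 kg/h and vapour = 154.58 kg/h.
The evaporator receives (1−α)·732.4 of feed at 0.843 water and removes 0.354 of that water:
0.354×0.843×(1−α)×732.4 = 154.58
(1−α) = 154.58/218.56 = 0.7072;  α = 0.2928.
Bypass flow = 0.2928×732.4 = 214.42 kg/h.

214.4 kg/h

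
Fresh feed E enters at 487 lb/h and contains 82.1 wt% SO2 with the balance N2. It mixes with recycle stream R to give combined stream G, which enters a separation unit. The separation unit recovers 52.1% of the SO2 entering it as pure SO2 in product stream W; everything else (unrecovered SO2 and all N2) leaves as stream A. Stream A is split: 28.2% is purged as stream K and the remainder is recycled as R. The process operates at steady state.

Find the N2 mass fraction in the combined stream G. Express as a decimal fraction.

0.337

N2 enters only via E and leaves only via the purge: 487×0.179 = 0.282×(N2 in A), and the separation unit passes all N2, so N2 in G = N2 in A = 309.12 lb/h.
SO2 in G: m_A = 487×0.821 + (1−0.282)·(1−0.521)·m_A, so m_A = 399.83/0.6561 = 609.42 lb/h.
G = 609.42 + 309.12 = 918.54 lb/h.
N2 fraction in G = 309.12/918.54 = 0.337.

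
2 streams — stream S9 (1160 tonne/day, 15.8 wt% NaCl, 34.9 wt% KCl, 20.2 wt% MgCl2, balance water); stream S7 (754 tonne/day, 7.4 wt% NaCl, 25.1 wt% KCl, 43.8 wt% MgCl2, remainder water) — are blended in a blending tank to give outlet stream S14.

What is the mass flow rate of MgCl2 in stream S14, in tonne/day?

564.6 tonne/day

MgCl2 out = MgCl2 in = 1160×0.202 + 754×0.438 = 564.57 tonne/day.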